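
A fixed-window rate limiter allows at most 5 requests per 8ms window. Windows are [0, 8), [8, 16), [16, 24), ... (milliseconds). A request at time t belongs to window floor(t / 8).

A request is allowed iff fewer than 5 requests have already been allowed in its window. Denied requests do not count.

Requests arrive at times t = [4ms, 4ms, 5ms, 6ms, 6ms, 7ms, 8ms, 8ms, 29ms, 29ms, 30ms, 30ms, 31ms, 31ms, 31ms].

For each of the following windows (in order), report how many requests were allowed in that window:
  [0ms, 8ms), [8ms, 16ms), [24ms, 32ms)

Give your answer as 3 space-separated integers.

Answer: 5 2 5

Derivation:
Processing requests:
  req#1 t=4ms (window 0): ALLOW
  req#2 t=4ms (window 0): ALLOW
  req#3 t=5ms (window 0): ALLOW
  req#4 t=6ms (window 0): ALLOW
  req#5 t=6ms (window 0): ALLOW
  req#6 t=7ms (window 0): DENY
  req#7 t=8ms (window 1): ALLOW
  req#8 t=8ms (window 1): ALLOW
  req#9 t=29ms (window 3): ALLOW
  req#10 t=29ms (window 3): ALLOW
  req#11 t=30ms (window 3): ALLOW
  req#12 t=30ms (window 3): ALLOW
  req#13 t=31ms (window 3): ALLOW
  req#14 t=31ms (window 3): DENY
  req#15 t=31ms (window 3): DENY

Allowed counts by window: 5 2 5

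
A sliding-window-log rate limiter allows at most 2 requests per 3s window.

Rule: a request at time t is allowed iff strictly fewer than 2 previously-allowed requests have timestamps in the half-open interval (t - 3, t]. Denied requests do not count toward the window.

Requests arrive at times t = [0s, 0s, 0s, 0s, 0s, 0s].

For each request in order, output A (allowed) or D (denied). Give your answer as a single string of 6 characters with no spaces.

Tracking allowed requests in the window:
  req#1 t=0s: ALLOW
  req#2 t=0s: ALLOW
  req#3 t=0s: DENY
  req#4 t=0s: DENY
  req#5 t=0s: DENY
  req#6 t=0s: DENY

Answer: AADDDD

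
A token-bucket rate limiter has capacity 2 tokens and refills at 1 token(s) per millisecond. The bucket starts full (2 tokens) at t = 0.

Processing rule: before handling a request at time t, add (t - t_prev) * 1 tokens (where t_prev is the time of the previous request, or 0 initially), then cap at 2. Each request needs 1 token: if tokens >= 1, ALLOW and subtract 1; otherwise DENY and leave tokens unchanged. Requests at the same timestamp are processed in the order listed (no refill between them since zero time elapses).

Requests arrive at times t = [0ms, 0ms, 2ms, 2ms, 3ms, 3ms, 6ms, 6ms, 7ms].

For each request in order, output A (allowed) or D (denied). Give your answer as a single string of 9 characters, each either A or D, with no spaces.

Answer: AAAAADAAA

Derivation:
Simulating step by step:
  req#1 t=0ms: ALLOW
  req#2 t=0ms: ALLOW
  req#3 t=2ms: ALLOW
  req#4 t=2ms: ALLOW
  req#5 t=3ms: ALLOW
  req#6 t=3ms: DENY
  req#7 t=6ms: ALLOW
  req#8 t=6ms: ALLOW
  req#9 t=7ms: ALLOW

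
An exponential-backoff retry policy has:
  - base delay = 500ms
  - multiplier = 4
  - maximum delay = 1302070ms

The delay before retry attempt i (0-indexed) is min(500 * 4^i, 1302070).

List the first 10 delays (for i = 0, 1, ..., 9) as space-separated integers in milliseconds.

Answer: 500 2000 8000 32000 128000 512000 1302070 1302070 1302070 1302070

Derivation:
Computing each delay:
  i=0: min(500*4^0, 1302070) = 500
  i=1: min(500*4^1, 1302070) = 2000
  i=2: min(500*4^2, 1302070) = 8000
  i=3: min(500*4^3, 1302070) = 32000
  i=4: min(500*4^4, 1302070) = 128000
  i=5: min(500*4^5, 1302070) = 512000
  i=6: min(500*4^6, 1302070) = 1302070
  i=7: min(500*4^7, 1302070) = 1302070
  i=8: min(500*4^8, 1302070) = 1302070
  i=9: min(500*4^9, 1302070) = 1302070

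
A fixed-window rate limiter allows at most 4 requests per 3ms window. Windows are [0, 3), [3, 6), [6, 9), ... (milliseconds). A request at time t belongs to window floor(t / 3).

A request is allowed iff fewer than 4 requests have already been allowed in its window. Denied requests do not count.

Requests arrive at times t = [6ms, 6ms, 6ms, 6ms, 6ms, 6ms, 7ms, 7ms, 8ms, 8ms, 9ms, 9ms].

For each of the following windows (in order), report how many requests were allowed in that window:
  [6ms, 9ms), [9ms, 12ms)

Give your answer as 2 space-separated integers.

Processing requests:
  req#1 t=6ms (window 2): ALLOW
  req#2 t=6ms (window 2): ALLOW
  req#3 t=6ms (window 2): ALLOW
  req#4 t=6ms (window 2): ALLOW
  req#5 t=6ms (window 2): DENY
  req#6 t=6ms (window 2): DENY
  req#7 t=7ms (window 2): DENY
  req#8 t=7ms (window 2): DENY
  req#9 t=8ms (window 2): DENY
  req#10 t=8ms (window 2): DENY
  req#11 t=9ms (window 3): ALLOW
  req#12 t=9ms (window 3): ALLOW

Allowed counts by window: 4 2

Answer: 4 2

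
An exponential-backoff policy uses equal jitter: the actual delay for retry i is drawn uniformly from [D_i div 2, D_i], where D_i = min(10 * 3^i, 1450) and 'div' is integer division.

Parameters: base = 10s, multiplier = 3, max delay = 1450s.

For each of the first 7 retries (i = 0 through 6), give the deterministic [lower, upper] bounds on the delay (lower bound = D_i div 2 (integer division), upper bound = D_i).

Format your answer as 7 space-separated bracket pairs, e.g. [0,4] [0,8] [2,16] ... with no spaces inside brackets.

Answer: [5,10] [15,30] [45,90] [135,270] [405,810] [725,1450] [725,1450]

Derivation:
Computing bounds per retry:
  i=0: D_i=min(10*3^0,1450)=10, bounds=[5,10]
  i=1: D_i=min(10*3^1,1450)=30, bounds=[15,30]
  i=2: D_i=min(10*3^2,1450)=90, bounds=[45,90]
  i=3: D_i=min(10*3^3,1450)=270, bounds=[135,270]
  i=4: D_i=min(10*3^4,1450)=810, bounds=[405,810]
  i=5: D_i=min(10*3^5,1450)=1450, bounds=[725,1450]
  i=6: D_i=min(10*3^6,1450)=1450, bounds=[725,1450]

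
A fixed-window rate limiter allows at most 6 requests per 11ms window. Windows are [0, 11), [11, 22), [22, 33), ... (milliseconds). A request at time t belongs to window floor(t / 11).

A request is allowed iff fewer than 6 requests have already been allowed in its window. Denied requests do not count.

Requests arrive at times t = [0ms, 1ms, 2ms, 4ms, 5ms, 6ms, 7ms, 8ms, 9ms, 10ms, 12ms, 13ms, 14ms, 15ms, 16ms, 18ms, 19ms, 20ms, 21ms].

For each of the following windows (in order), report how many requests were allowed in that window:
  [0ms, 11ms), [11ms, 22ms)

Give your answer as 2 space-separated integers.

Processing requests:
  req#1 t=0ms (window 0): ALLOW
  req#2 t=1ms (window 0): ALLOW
  req#3 t=2ms (window 0): ALLOW
  req#4 t=4ms (window 0): ALLOW
  req#5 t=5ms (window 0): ALLOW
  req#6 t=6ms (window 0): ALLOW
  req#7 t=7ms (window 0): DENY
  req#8 t=8ms (window 0): DENY
  req#9 t=9ms (window 0): DENY
  req#10 t=10ms (window 0): DENY
  req#11 t=12ms (window 1): ALLOW
  req#12 t=13ms (window 1): ALLOW
  req#13 t=14ms (window 1): ALLOW
  req#14 t=15ms (window 1): ALLOW
  req#15 t=16ms (window 1): ALLOW
  req#16 t=18ms (window 1): ALLOW
  req#17 t=19ms (window 1): DENY
  req#18 t=20ms (window 1): DENY
  req#19 t=21ms (window 1): DENY

Allowed counts by window: 6 6

Answer: 6 6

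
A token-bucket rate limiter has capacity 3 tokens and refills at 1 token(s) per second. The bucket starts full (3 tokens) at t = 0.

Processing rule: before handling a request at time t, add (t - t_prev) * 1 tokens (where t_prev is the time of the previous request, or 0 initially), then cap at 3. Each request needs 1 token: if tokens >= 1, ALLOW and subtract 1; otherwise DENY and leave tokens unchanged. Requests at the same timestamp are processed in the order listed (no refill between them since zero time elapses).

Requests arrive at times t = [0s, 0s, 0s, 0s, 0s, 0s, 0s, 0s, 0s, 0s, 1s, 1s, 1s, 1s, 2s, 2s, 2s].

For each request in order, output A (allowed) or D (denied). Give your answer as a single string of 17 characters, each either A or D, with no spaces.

Simulating step by step:
  req#1 t=0s: ALLOW
  req#2 t=0s: ALLOW
  req#3 t=0s: ALLOW
  req#4 t=0s: DENY
  req#5 t=0s: DENY
  req#6 t=0s: DENY
  req#7 t=0s: DENY
  req#8 t=0s: DENY
  req#9 t=0s: DENY
  req#10 t=0s: DENY
  req#11 t=1s: ALLOW
  req#12 t=1s: DENY
  req#13 t=1s: DENY
  req#14 t=1s: DENY
  req#15 t=2s: ALLOW
  req#16 t=2s: DENY
  req#17 t=2s: DENY

Answer: AAADDDDDDDADDDADD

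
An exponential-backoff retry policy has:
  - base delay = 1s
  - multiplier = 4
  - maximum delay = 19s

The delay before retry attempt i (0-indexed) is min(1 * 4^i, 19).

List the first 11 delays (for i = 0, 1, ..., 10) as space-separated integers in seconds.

Computing each delay:
  i=0: min(1*4^0, 19) = 1
  i=1: min(1*4^1, 19) = 4
  i=2: min(1*4^2, 19) = 16
  i=3: min(1*4^3, 19) = 19
  i=4: min(1*4^4, 19) = 19
  i=5: min(1*4^5, 19) = 19
  i=6: min(1*4^6, 19) = 19
  i=7: min(1*4^7, 19) = 19
  i=8: min(1*4^8, 19) = 19
  i=9: min(1*4^9, 19) = 19
  i=10: min(1*4^10, 19) = 19

Answer: 1 4 16 19 19 19 19 19 19 19 19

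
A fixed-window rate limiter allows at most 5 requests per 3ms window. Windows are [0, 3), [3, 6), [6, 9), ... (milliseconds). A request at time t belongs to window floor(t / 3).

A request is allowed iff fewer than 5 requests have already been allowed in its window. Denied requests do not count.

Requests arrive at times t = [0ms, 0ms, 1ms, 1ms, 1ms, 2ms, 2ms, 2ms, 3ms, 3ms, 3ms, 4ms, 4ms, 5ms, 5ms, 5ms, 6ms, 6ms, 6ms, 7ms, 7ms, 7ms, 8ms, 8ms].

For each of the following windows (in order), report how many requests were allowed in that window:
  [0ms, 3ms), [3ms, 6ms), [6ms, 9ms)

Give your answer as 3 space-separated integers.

Processing requests:
  req#1 t=0ms (window 0): ALLOW
  req#2 t=0ms (window 0): ALLOW
  req#3 t=1ms (window 0): ALLOW
  req#4 t=1ms (window 0): ALLOW
  req#5 t=1ms (window 0): ALLOW
  req#6 t=2ms (window 0): DENY
  req#7 t=2ms (window 0): DENY
  req#8 t=2ms (window 0): DENY
  req#9 t=3ms (window 1): ALLOW
  req#10 t=3ms (window 1): ALLOW
  req#11 t=3ms (window 1): ALLOW
  req#12 t=4ms (window 1): ALLOW
  req#13 t=4ms (window 1): ALLOW
  req#14 t=5ms (window 1): DENY
  req#15 t=5ms (window 1): DENY
  req#16 t=5ms (window 1): DENY
  req#17 t=6ms (window 2): ALLOW
  req#18 t=6ms (window 2): ALLOW
  req#19 t=6ms (window 2): ALLOW
  req#20 t=7ms (window 2): ALLOW
  req#21 t=7ms (window 2): ALLOW
  req#22 t=7ms (window 2): DENY
  req#23 t=8ms (window 2): DENY
  req#24 t=8ms (window 2): DENY

Allowed counts by window: 5 5 5

Answer: 5 5 5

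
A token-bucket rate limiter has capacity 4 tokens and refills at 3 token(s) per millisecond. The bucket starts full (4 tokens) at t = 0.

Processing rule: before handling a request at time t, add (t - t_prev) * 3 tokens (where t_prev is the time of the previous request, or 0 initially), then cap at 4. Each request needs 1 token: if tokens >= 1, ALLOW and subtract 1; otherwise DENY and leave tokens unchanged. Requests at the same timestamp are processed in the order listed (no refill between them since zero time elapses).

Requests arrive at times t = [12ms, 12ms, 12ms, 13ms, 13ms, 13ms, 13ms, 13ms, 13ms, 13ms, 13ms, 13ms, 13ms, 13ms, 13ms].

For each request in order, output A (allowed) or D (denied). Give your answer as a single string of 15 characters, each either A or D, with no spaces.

Simulating step by step:
  req#1 t=12ms: ALLOW
  req#2 t=12ms: ALLOW
  req#3 t=12ms: ALLOW
  req#4 t=13ms: ALLOW
  req#5 t=13ms: ALLOW
  req#6 t=13ms: ALLOW
  req#7 t=13ms: ALLOW
  req#8 t=13ms: DENY
  req#9 t=13ms: DENY
  req#10 t=13ms: DENY
  req#11 t=13ms: DENY
  req#12 t=13ms: DENY
  req#13 t=13ms: DENY
  req#14 t=13ms: DENY
  req#15 t=13ms: DENY

Answer: AAAAAAADDDDDDDD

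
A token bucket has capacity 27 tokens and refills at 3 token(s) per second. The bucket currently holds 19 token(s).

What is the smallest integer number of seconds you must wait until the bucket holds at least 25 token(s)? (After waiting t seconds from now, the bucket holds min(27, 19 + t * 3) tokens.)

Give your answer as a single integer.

Need 19 + t * 3 >= 25, so t >= 6/3.
Smallest integer t = ceil(6/3) = 2.

Answer: 2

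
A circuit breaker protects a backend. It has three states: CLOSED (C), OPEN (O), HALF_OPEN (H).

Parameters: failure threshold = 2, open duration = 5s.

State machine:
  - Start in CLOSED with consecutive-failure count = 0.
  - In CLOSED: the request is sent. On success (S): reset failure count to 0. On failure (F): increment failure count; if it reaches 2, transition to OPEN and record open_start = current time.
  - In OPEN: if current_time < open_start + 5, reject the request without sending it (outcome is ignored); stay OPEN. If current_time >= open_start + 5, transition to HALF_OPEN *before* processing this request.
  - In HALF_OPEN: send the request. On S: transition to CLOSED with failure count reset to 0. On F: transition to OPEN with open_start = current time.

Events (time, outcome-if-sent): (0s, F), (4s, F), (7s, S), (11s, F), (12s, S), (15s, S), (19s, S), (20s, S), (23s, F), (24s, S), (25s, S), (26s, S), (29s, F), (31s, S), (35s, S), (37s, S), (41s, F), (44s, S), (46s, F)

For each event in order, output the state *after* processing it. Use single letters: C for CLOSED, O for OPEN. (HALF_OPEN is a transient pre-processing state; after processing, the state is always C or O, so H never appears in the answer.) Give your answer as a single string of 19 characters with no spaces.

State after each event:
  event#1 t=0s outcome=F: state=CLOSED
  event#2 t=4s outcome=F: state=OPEN
  event#3 t=7s outcome=S: state=OPEN
  event#4 t=11s outcome=F: state=OPEN
  event#5 t=12s outcome=S: state=OPEN
  event#6 t=15s outcome=S: state=OPEN
  event#7 t=19s outcome=S: state=CLOSED
  event#8 t=20s outcome=S: state=CLOSED
  event#9 t=23s outcome=F: state=CLOSED
  event#10 t=24s outcome=S: state=CLOSED
  event#11 t=25s outcome=S: state=CLOSED
  event#12 t=26s outcome=S: state=CLOSED
  event#13 t=29s outcome=F: state=CLOSED
  event#14 t=31s outcome=S: state=CLOSED
  event#15 t=35s outcome=S: state=CLOSED
  event#16 t=37s outcome=S: state=CLOSED
  event#17 t=41s outcome=F: state=CLOSED
  event#18 t=44s outcome=S: state=CLOSED
  event#19 t=46s outcome=F: state=CLOSED

Answer: COOOOOCCCCCCCCCCCCC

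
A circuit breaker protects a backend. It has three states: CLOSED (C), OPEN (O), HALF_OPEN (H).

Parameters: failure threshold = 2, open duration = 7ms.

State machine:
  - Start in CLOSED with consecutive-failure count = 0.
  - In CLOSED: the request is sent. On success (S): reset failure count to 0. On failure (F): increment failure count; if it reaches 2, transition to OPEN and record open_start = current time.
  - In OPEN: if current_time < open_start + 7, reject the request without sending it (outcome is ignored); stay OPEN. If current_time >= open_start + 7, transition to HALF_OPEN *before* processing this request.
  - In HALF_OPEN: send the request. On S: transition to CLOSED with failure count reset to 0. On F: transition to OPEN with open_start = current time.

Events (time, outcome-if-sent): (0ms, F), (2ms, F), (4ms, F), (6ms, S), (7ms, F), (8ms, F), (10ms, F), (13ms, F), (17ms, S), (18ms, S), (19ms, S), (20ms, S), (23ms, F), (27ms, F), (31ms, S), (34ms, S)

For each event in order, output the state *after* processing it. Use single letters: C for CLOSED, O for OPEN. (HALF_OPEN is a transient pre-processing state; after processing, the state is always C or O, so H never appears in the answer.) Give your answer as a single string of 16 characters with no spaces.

State after each event:
  event#1 t=0ms outcome=F: state=CLOSED
  event#2 t=2ms outcome=F: state=OPEN
  event#3 t=4ms outcome=F: state=OPEN
  event#4 t=6ms outcome=S: state=OPEN
  event#5 t=7ms outcome=F: state=OPEN
  event#6 t=8ms outcome=F: state=OPEN
  event#7 t=10ms outcome=F: state=OPEN
  event#8 t=13ms outcome=F: state=OPEN
  event#9 t=17ms outcome=S: state=CLOSED
  event#10 t=18ms outcome=S: state=CLOSED
  event#11 t=19ms outcome=S: state=CLOSED
  event#12 t=20ms outcome=S: state=CLOSED
  event#13 t=23ms outcome=F: state=CLOSED
  event#14 t=27ms outcome=F: state=OPEN
  event#15 t=31ms outcome=S: state=OPEN
  event#16 t=34ms outcome=S: state=CLOSED

Answer: COOOOOOOCCCCCOOC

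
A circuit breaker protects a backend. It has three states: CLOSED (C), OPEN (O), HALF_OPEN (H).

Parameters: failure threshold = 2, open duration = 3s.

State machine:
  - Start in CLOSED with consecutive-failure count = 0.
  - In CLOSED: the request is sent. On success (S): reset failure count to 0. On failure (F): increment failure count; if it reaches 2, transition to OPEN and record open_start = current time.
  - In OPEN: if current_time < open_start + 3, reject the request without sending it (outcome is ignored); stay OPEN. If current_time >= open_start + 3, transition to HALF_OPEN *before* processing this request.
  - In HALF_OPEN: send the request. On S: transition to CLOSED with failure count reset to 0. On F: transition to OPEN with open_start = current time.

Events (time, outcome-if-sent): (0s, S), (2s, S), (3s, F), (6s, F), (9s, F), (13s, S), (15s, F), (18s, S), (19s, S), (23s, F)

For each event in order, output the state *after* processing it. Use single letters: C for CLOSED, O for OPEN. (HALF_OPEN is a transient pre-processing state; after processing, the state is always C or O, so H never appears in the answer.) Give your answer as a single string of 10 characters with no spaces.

Answer: CCCOOCCCCC

Derivation:
State after each event:
  event#1 t=0s outcome=S: state=CLOSED
  event#2 t=2s outcome=S: state=CLOSED
  event#3 t=3s outcome=F: state=CLOSED
  event#4 t=6s outcome=F: state=OPEN
  event#5 t=9s outcome=F: state=OPEN
  event#6 t=13s outcome=S: state=CLOSED
  event#7 t=15s outcome=F: state=CLOSED
  event#8 t=18s outcome=S: state=CLOSED
  event#9 t=19s outcome=S: state=CLOSED
  event#10 t=23s outcome=F: state=CLOSED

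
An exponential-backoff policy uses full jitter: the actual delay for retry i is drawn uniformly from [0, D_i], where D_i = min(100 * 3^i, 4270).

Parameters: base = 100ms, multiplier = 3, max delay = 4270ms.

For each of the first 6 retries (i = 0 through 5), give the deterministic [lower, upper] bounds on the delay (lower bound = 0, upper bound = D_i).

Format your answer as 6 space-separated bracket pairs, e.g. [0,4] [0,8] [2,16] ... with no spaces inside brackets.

Answer: [0,100] [0,300] [0,900] [0,2700] [0,4270] [0,4270]

Derivation:
Computing bounds per retry:
  i=0: D_i=min(100*3^0,4270)=100, bounds=[0,100]
  i=1: D_i=min(100*3^1,4270)=300, bounds=[0,300]
  i=2: D_i=min(100*3^2,4270)=900, bounds=[0,900]
  i=3: D_i=min(100*3^3,4270)=2700, bounds=[0,2700]
  i=4: D_i=min(100*3^4,4270)=4270, bounds=[0,4270]
  i=5: D_i=min(100*3^5,4270)=4270, bounds=[0,4270]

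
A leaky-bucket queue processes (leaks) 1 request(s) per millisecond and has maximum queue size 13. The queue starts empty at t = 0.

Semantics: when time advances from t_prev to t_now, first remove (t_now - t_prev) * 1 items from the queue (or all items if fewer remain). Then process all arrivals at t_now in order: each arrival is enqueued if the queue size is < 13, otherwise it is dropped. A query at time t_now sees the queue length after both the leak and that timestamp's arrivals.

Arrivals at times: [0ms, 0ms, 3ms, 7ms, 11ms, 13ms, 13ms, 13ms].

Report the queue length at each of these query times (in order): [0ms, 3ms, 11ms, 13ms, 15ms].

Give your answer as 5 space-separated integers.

Queue lengths at query times:
  query t=0ms: backlog = 2
  query t=3ms: backlog = 1
  query t=11ms: backlog = 1
  query t=13ms: backlog = 3
  query t=15ms: backlog = 1

Answer: 2 1 1 3 1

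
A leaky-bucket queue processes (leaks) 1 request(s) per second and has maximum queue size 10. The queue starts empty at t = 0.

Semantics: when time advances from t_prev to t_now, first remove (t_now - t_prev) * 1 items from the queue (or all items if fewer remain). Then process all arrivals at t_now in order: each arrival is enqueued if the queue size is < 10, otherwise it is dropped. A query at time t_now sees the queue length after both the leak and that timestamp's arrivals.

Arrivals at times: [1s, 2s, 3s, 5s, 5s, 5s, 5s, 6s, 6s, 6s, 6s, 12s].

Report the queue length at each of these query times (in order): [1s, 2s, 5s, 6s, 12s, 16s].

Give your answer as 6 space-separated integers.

Queue lengths at query times:
  query t=1s: backlog = 1
  query t=2s: backlog = 1
  query t=5s: backlog = 4
  query t=6s: backlog = 7
  query t=12s: backlog = 2
  query t=16s: backlog = 0

Answer: 1 1 4 7 2 0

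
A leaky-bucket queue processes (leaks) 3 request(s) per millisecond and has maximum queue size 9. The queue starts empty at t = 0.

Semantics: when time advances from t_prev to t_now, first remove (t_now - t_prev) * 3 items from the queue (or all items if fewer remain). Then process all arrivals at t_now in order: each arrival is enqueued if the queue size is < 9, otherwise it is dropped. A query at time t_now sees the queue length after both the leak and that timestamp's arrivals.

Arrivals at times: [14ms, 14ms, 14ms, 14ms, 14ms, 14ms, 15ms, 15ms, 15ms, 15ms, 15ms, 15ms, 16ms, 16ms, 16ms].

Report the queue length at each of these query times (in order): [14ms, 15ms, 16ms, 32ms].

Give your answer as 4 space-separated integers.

Queue lengths at query times:
  query t=14ms: backlog = 6
  query t=15ms: backlog = 9
  query t=16ms: backlog = 9
  query t=32ms: backlog = 0

Answer: 6 9 9 0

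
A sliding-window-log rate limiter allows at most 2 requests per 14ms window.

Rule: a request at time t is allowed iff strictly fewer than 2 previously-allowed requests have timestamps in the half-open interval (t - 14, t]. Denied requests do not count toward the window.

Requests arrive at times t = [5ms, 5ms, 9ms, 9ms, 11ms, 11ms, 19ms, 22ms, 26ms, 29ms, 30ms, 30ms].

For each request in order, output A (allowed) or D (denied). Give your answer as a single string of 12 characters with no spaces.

Tracking allowed requests in the window:
  req#1 t=5ms: ALLOW
  req#2 t=5ms: ALLOW
  req#3 t=9ms: DENY
  req#4 t=9ms: DENY
  req#5 t=11ms: DENY
  req#6 t=11ms: DENY
  req#7 t=19ms: ALLOW
  req#8 t=22ms: ALLOW
  req#9 t=26ms: DENY
  req#10 t=29ms: DENY
  req#11 t=30ms: DENY
  req#12 t=30ms: DENY

Answer: AADDDDAADDDD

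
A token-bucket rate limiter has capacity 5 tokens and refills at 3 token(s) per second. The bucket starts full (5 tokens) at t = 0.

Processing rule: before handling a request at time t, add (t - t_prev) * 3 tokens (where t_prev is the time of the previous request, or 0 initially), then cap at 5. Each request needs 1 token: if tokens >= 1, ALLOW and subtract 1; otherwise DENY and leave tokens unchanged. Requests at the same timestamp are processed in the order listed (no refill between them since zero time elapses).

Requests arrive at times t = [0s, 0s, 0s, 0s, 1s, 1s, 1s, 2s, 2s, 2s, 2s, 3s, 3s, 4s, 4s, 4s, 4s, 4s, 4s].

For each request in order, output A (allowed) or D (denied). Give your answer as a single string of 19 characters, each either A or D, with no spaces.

Simulating step by step:
  req#1 t=0s: ALLOW
  req#2 t=0s: ALLOW
  req#3 t=0s: ALLOW
  req#4 t=0s: ALLOW
  req#5 t=1s: ALLOW
  req#6 t=1s: ALLOW
  req#7 t=1s: ALLOW
  req#8 t=2s: ALLOW
  req#9 t=2s: ALLOW
  req#10 t=2s: ALLOW
  req#11 t=2s: ALLOW
  req#12 t=3s: ALLOW
  req#13 t=3s: ALLOW
  req#14 t=4s: ALLOW
  req#15 t=4s: ALLOW
  req#16 t=4s: ALLOW
  req#17 t=4s: ALLOW
  req#18 t=4s: DENY
  req#19 t=4s: DENY

Answer: AAAAAAAAAAAAAAAAADD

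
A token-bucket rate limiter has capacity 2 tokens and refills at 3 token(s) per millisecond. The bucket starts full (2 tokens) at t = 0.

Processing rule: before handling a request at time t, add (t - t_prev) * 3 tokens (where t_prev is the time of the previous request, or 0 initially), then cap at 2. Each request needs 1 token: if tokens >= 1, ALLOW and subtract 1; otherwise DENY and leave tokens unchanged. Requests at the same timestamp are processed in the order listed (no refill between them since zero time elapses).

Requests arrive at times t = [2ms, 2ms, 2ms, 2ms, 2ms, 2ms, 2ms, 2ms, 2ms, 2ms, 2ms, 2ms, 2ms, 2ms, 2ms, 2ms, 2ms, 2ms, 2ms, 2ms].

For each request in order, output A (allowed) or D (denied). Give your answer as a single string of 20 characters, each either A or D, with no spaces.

Answer: AADDDDDDDDDDDDDDDDDD

Derivation:
Simulating step by step:
  req#1 t=2ms: ALLOW
  req#2 t=2ms: ALLOW
  req#3 t=2ms: DENY
  req#4 t=2ms: DENY
  req#5 t=2ms: DENY
  req#6 t=2ms: DENY
  req#7 t=2ms: DENY
  req#8 t=2ms: DENY
  req#9 t=2ms: DENY
  req#10 t=2ms: DENY
  req#11 t=2ms: DENY
  req#12 t=2ms: DENY
  req#13 t=2ms: DENY
  req#14 t=2ms: DENY
  req#15 t=2ms: DENY
  req#16 t=2ms: DENY
  req#17 t=2ms: DENY
  req#18 t=2ms: DENY
  req#19 t=2ms: DENY
  req#20 t=2ms: DENY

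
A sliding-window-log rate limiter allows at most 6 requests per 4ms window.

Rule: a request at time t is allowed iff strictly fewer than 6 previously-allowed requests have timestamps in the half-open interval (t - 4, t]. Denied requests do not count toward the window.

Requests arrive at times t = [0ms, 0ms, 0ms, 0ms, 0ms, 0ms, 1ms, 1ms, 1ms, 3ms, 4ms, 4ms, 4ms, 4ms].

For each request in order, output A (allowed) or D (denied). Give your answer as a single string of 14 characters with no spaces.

Answer: AAAAAADDDDAAAA

Derivation:
Tracking allowed requests in the window:
  req#1 t=0ms: ALLOW
  req#2 t=0ms: ALLOW
  req#3 t=0ms: ALLOW
  req#4 t=0ms: ALLOW
  req#5 t=0ms: ALLOW
  req#6 t=0ms: ALLOW
  req#7 t=1ms: DENY
  req#8 t=1ms: DENY
  req#9 t=1ms: DENY
  req#10 t=3ms: DENY
  req#11 t=4ms: ALLOW
  req#12 t=4ms: ALLOW
  req#13 t=4ms: ALLOW
  req#14 t=4ms: ALLOW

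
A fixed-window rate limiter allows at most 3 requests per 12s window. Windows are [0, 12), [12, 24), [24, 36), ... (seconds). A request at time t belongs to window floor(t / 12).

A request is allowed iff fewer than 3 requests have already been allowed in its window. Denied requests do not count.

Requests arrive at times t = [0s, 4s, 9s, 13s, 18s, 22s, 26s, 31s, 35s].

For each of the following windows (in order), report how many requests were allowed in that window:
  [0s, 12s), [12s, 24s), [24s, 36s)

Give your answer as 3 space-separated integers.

Answer: 3 3 3

Derivation:
Processing requests:
  req#1 t=0s (window 0): ALLOW
  req#2 t=4s (window 0): ALLOW
  req#3 t=9s (window 0): ALLOW
  req#4 t=13s (window 1): ALLOW
  req#5 t=18s (window 1): ALLOW
  req#6 t=22s (window 1): ALLOW
  req#7 t=26s (window 2): ALLOW
  req#8 t=31s (window 2): ALLOW
  req#9 t=35s (window 2): ALLOW

Allowed counts by window: 3 3 3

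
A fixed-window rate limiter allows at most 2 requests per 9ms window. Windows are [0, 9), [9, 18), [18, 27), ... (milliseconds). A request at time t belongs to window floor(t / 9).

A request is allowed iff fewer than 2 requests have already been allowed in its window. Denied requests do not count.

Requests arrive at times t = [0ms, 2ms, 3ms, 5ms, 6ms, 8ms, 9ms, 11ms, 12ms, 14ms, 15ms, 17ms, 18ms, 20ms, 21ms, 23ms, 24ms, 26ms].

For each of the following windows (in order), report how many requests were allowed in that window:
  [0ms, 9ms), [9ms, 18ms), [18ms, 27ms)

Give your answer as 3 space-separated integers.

Answer: 2 2 2

Derivation:
Processing requests:
  req#1 t=0ms (window 0): ALLOW
  req#2 t=2ms (window 0): ALLOW
  req#3 t=3ms (window 0): DENY
  req#4 t=5ms (window 0): DENY
  req#5 t=6ms (window 0): DENY
  req#6 t=8ms (window 0): DENY
  req#7 t=9ms (window 1): ALLOW
  req#8 t=11ms (window 1): ALLOW
  req#9 t=12ms (window 1): DENY
  req#10 t=14ms (window 1): DENY
  req#11 t=15ms (window 1): DENY
  req#12 t=17ms (window 1): DENY
  req#13 t=18ms (window 2): ALLOW
  req#14 t=20ms (window 2): ALLOW
  req#15 t=21ms (window 2): DENY
  req#16 t=23ms (window 2): DENY
  req#17 t=24ms (window 2): DENY
  req#18 t=26ms (window 2): DENY

Allowed counts by window: 2 2 2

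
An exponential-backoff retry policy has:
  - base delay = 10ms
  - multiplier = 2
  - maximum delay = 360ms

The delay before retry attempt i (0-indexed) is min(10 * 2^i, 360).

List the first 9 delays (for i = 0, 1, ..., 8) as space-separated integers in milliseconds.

Computing each delay:
  i=0: min(10*2^0, 360) = 10
  i=1: min(10*2^1, 360) = 20
  i=2: min(10*2^2, 360) = 40
  i=3: min(10*2^3, 360) = 80
  i=4: min(10*2^4, 360) = 160
  i=5: min(10*2^5, 360) = 320
  i=6: min(10*2^6, 360) = 360
  i=7: min(10*2^7, 360) = 360
  i=8: min(10*2^8, 360) = 360

Answer: 10 20 40 80 160 320 360 360 360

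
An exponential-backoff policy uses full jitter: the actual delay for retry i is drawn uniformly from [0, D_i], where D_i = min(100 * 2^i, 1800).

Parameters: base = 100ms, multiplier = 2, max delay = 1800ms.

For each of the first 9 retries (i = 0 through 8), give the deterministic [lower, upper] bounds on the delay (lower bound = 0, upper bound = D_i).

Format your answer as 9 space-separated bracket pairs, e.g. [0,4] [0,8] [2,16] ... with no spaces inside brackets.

Computing bounds per retry:
  i=0: D_i=min(100*2^0,1800)=100, bounds=[0,100]
  i=1: D_i=min(100*2^1,1800)=200, bounds=[0,200]
  i=2: D_i=min(100*2^2,1800)=400, bounds=[0,400]
  i=3: D_i=min(100*2^3,1800)=800, bounds=[0,800]
  i=4: D_i=min(100*2^4,1800)=1600, bounds=[0,1600]
  i=5: D_i=min(100*2^5,1800)=1800, bounds=[0,1800]
  i=6: D_i=min(100*2^6,1800)=1800, bounds=[0,1800]
  i=7: D_i=min(100*2^7,1800)=1800, bounds=[0,1800]
  i=8: D_i=min(100*2^8,1800)=1800, bounds=[0,1800]

Answer: [0,100] [0,200] [0,400] [0,800] [0,1600] [0,1800] [0,1800] [0,1800] [0,1800]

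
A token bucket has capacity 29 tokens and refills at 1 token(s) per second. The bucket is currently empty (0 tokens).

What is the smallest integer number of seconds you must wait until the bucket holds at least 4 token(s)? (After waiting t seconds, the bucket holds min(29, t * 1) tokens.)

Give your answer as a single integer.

Need t * 1 >= 4, so t >= 4/1.
Smallest integer t = ceil(4/1) = 4.

Answer: 4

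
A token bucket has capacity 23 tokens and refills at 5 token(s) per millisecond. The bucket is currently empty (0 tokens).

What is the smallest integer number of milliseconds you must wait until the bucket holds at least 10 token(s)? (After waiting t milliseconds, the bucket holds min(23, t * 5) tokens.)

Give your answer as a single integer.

Answer: 2

Derivation:
Need t * 5 >= 10, so t >= 10/5.
Smallest integer t = ceil(10/5) = 2.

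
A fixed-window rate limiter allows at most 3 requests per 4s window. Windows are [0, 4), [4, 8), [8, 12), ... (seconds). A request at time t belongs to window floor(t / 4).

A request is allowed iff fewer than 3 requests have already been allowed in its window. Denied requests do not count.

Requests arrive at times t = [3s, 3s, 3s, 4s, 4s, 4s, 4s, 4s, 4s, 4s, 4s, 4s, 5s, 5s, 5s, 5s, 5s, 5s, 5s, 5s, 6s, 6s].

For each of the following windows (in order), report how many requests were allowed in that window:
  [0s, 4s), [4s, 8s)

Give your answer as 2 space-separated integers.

Answer: 3 3

Derivation:
Processing requests:
  req#1 t=3s (window 0): ALLOW
  req#2 t=3s (window 0): ALLOW
  req#3 t=3s (window 0): ALLOW
  req#4 t=4s (window 1): ALLOW
  req#5 t=4s (window 1): ALLOW
  req#6 t=4s (window 1): ALLOW
  req#7 t=4s (window 1): DENY
  req#8 t=4s (window 1): DENY
  req#9 t=4s (window 1): DENY
  req#10 t=4s (window 1): DENY
  req#11 t=4s (window 1): DENY
  req#12 t=4s (window 1): DENY
  req#13 t=5s (window 1): DENY
  req#14 t=5s (window 1): DENY
  req#15 t=5s (window 1): DENY
  req#16 t=5s (window 1): DENY
  req#17 t=5s (window 1): DENY
  req#18 t=5s (window 1): DENY
  req#19 t=5s (window 1): DENY
  req#20 t=5s (window 1): DENY
  req#21 t=6s (window 1): DENY
  req#22 t=6s (window 1): DENY

Allowed counts by window: 3 3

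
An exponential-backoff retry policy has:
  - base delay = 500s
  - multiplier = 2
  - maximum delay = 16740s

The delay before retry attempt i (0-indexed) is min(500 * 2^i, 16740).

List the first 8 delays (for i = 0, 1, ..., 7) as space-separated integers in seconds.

Answer: 500 1000 2000 4000 8000 16000 16740 16740

Derivation:
Computing each delay:
  i=0: min(500*2^0, 16740) = 500
  i=1: min(500*2^1, 16740) = 1000
  i=2: min(500*2^2, 16740) = 2000
  i=3: min(500*2^3, 16740) = 4000
  i=4: min(500*2^4, 16740) = 8000
  i=5: min(500*2^5, 16740) = 16000
  i=6: min(500*2^6, 16740) = 16740
  i=7: min(500*2^7, 16740) = 16740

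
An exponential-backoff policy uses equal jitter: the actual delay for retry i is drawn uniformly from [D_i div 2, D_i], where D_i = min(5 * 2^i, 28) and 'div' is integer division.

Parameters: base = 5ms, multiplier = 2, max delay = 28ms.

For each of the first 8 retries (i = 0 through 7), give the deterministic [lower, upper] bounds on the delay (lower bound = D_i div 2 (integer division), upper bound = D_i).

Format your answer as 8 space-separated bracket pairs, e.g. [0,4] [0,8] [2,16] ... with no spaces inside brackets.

Answer: [2,5] [5,10] [10,20] [14,28] [14,28] [14,28] [14,28] [14,28]

Derivation:
Computing bounds per retry:
  i=0: D_i=min(5*2^0,28)=5, bounds=[2,5]
  i=1: D_i=min(5*2^1,28)=10, bounds=[5,10]
  i=2: D_i=min(5*2^2,28)=20, bounds=[10,20]
  i=3: D_i=min(5*2^3,28)=28, bounds=[14,28]
  i=4: D_i=min(5*2^4,28)=28, bounds=[14,28]
  i=5: D_i=min(5*2^5,28)=28, bounds=[14,28]
  i=6: D_i=min(5*2^6,28)=28, bounds=[14,28]
  i=7: D_i=min(5*2^7,28)=28, bounds=[14,28]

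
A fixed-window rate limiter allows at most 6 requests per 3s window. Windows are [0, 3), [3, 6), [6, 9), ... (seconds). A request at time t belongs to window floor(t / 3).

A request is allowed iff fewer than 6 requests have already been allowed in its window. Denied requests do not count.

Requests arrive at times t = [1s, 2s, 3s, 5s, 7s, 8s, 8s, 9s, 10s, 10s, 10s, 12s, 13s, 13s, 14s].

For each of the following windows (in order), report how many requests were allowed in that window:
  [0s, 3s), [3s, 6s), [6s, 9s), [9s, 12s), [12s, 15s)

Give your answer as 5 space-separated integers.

Processing requests:
  req#1 t=1s (window 0): ALLOW
  req#2 t=2s (window 0): ALLOW
  req#3 t=3s (window 1): ALLOW
  req#4 t=5s (window 1): ALLOW
  req#5 t=7s (window 2): ALLOW
  req#6 t=8s (window 2): ALLOW
  req#7 t=8s (window 2): ALLOW
  req#8 t=9s (window 3): ALLOW
  req#9 t=10s (window 3): ALLOW
  req#10 t=10s (window 3): ALLOW
  req#11 t=10s (window 3): ALLOW
  req#12 t=12s (window 4): ALLOW
  req#13 t=13s (window 4): ALLOW
  req#14 t=13s (window 4): ALLOW
  req#15 t=14s (window 4): ALLOW

Allowed counts by window: 2 2 3 4 4

Answer: 2 2 3 4 4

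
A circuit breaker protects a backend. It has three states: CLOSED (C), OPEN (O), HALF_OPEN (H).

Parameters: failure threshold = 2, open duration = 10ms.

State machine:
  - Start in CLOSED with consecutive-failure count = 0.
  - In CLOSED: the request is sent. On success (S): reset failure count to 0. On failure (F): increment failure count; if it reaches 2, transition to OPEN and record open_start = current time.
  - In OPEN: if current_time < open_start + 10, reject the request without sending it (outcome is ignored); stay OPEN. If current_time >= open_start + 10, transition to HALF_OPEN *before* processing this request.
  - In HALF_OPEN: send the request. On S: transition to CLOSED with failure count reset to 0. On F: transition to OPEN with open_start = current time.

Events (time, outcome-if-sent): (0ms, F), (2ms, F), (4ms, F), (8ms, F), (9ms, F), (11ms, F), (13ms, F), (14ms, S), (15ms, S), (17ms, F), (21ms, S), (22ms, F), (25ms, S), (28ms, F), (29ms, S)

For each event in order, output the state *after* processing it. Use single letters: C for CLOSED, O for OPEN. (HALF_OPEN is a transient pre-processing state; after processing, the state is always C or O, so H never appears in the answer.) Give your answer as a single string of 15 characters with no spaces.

State after each event:
  event#1 t=0ms outcome=F: state=CLOSED
  event#2 t=2ms outcome=F: state=OPEN
  event#3 t=4ms outcome=F: state=OPEN
  event#4 t=8ms outcome=F: state=OPEN
  event#5 t=9ms outcome=F: state=OPEN
  event#6 t=11ms outcome=F: state=OPEN
  event#7 t=13ms outcome=F: state=OPEN
  event#8 t=14ms outcome=S: state=OPEN
  event#9 t=15ms outcome=S: state=OPEN
  event#10 t=17ms outcome=F: state=OPEN
  event#11 t=21ms outcome=S: state=OPEN
  event#12 t=22ms outcome=F: state=OPEN
  event#13 t=25ms outcome=S: state=CLOSED
  event#14 t=28ms outcome=F: state=CLOSED
  event#15 t=29ms outcome=S: state=CLOSED

Answer: COOOOOOOOOOOCCC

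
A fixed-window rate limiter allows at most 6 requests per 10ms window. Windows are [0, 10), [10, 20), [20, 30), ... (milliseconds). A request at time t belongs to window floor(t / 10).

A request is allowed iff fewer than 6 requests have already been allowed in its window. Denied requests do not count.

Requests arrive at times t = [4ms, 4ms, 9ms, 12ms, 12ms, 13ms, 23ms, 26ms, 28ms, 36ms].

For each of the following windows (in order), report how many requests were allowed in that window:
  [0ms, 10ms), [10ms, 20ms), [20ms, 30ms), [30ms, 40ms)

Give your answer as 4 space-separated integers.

Answer: 3 3 3 1

Derivation:
Processing requests:
  req#1 t=4ms (window 0): ALLOW
  req#2 t=4ms (window 0): ALLOW
  req#3 t=9ms (window 0): ALLOW
  req#4 t=12ms (window 1): ALLOW
  req#5 t=12ms (window 1): ALLOW
  req#6 t=13ms (window 1): ALLOW
  req#7 t=23ms (window 2): ALLOW
  req#8 t=26ms (window 2): ALLOW
  req#9 t=28ms (window 2): ALLOW
  req#10 t=36ms (window 3): ALLOW

Allowed counts by window: 3 3 3 1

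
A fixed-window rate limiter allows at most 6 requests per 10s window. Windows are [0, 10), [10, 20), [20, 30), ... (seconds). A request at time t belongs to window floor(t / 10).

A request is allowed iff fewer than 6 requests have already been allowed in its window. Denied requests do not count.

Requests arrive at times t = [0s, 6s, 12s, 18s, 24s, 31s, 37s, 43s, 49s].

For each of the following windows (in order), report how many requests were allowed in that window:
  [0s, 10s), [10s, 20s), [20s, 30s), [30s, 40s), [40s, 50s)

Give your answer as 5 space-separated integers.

Processing requests:
  req#1 t=0s (window 0): ALLOW
  req#2 t=6s (window 0): ALLOW
  req#3 t=12s (window 1): ALLOW
  req#4 t=18s (window 1): ALLOW
  req#5 t=24s (window 2): ALLOW
  req#6 t=31s (window 3): ALLOW
  req#7 t=37s (window 3): ALLOW
  req#8 t=43s (window 4): ALLOW
  req#9 t=49s (window 4): ALLOW

Allowed counts by window: 2 2 1 2 2

Answer: 2 2 1 2 2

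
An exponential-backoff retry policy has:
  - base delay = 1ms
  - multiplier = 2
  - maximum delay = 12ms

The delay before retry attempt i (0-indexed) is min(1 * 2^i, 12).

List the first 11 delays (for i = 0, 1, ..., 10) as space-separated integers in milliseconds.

Answer: 1 2 4 8 12 12 12 12 12 12 12

Derivation:
Computing each delay:
  i=0: min(1*2^0, 12) = 1
  i=1: min(1*2^1, 12) = 2
  i=2: min(1*2^2, 12) = 4
  i=3: min(1*2^3, 12) = 8
  i=4: min(1*2^4, 12) = 12
  i=5: min(1*2^5, 12) = 12
  i=6: min(1*2^6, 12) = 12
  i=7: min(1*2^7, 12) = 12
  i=8: min(1*2^8, 12) = 12
  i=9: min(1*2^9, 12) = 12
  i=10: min(1*2^10, 12) = 12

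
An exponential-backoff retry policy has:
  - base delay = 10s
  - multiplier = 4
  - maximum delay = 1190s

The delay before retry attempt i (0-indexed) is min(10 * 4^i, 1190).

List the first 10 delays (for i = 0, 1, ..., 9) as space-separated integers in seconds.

Computing each delay:
  i=0: min(10*4^0, 1190) = 10
  i=1: min(10*4^1, 1190) = 40
  i=2: min(10*4^2, 1190) = 160
  i=3: min(10*4^3, 1190) = 640
  i=4: min(10*4^4, 1190) = 1190
  i=5: min(10*4^5, 1190) = 1190
  i=6: min(10*4^6, 1190) = 1190
  i=7: min(10*4^7, 1190) = 1190
  i=8: min(10*4^8, 1190) = 1190
  i=9: min(10*4^9, 1190) = 1190

Answer: 10 40 160 640 1190 1190 1190 1190 1190 1190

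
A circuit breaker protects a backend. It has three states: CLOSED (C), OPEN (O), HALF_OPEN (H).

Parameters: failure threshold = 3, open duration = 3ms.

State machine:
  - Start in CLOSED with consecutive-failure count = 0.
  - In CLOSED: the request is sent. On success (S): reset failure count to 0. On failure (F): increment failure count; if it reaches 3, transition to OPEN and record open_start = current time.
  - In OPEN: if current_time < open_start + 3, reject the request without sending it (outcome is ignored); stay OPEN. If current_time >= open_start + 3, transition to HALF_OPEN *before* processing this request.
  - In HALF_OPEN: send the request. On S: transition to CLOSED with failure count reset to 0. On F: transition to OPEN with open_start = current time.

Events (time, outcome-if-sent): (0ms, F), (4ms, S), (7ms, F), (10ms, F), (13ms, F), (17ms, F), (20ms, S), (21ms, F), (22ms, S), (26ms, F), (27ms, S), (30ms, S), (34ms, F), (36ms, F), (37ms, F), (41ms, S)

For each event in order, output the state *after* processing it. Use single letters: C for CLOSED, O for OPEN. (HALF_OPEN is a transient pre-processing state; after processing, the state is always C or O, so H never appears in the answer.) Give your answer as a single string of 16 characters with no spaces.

Answer: CCCCOOCCCCCCCCOC

Derivation:
State after each event:
  event#1 t=0ms outcome=F: state=CLOSED
  event#2 t=4ms outcome=S: state=CLOSED
  event#3 t=7ms outcome=F: state=CLOSED
  event#4 t=10ms outcome=F: state=CLOSED
  event#5 t=13ms outcome=F: state=OPEN
  event#6 t=17ms outcome=F: state=OPEN
  event#7 t=20ms outcome=S: state=CLOSED
  event#8 t=21ms outcome=F: state=CLOSED
  event#9 t=22ms outcome=S: state=CLOSED
  event#10 t=26ms outcome=F: state=CLOSED
  event#11 t=27ms outcome=S: state=CLOSED
  event#12 t=30ms outcome=S: state=CLOSED
  event#13 t=34ms outcome=F: state=CLOSED
  event#14 t=36ms outcome=F: state=CLOSED
  event#15 t=37ms outcome=F: state=OPEN
  event#16 t=41ms outcome=S: state=CLOSED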